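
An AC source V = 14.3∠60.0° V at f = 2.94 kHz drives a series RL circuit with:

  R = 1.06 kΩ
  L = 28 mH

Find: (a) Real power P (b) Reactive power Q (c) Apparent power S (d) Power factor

Step 1 — Angular frequency: ω = 2π·f = 2π·2940 = 1.847e+04 rad/s.
Step 2 — Component impedances:
  R: Z = R = 1060 Ω
  L: Z = jωL = j·1.847e+04·0.028 = 0 + j517.2 Ω
Step 3 — Series combination: Z_total = R + L = 1060 + j517.2 Ω = 1179∠26.0° Ω.
Step 4 — Source phasor: V = 14.3∠60.0° V = 7.15 + j12.38 V.
Step 5 — Current: I = V / Z = 0.01005 + j0.006778 A = 0.01212∠34.0° A.
Step 6 — Complex power: S = V·I* = 0.1558 + j0.07603 VA.
Step 7 — Real power: P = Re(S) = 0.1558 W.
Step 8 — Reactive power: Q = Im(S) = 0.07603 VAR.
Step 9 — Apparent power: |S| = 0.1734 VA.
Step 10 — Power factor: PF = P/|S| = 0.8987 (lagging).

(a) P = 0.1558 W  (b) Q = 0.07603 VAR  (c) S = 0.1734 VA  (d) PF = 0.8987 (lagging)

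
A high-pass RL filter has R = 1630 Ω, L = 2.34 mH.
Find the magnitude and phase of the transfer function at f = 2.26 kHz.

Step 1 — Angular frequency: ω = 2π·2260 = 1.42e+04 rad/s.
Step 2 — Transfer function: H(jω) = jωL/(R + jωL).
Step 3 — Numerator jωL = j·33.23; denominator R + jωL = 1630 + j33.23.
Step 4 — H = 0.0004154 + j0.02038.
Step 5 — Magnitude: |H| = 0.02038 (-33.8 dB); phase: φ = 88.8°.

|H| = 0.02038 (-33.8 dB), φ = 88.8°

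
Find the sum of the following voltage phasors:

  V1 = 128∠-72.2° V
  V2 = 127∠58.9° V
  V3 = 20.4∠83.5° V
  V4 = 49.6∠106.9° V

Step 1 — Convert each phasor to rectangular form:
  V1 = 128·(cos(-72.2°) + j·sin(-72.2°)) = 39.13 - j121.9 V
  V2 = 127·(cos(58.9°) + j·sin(58.9°)) = 65.6 + j108.7 V
  V3 = 20.4·(cos(83.5°) + j·sin(83.5°)) = 2.309 + j20.27 V
  V4 = 49.6·(cos(106.9°) + j·sin(106.9°)) = -14.42 + j47.46 V
Step 2 — Sum components: V_total = 92.62 + j54.6 V.
Step 3 — Convert to polar: |V_total| = 107.5 V, ∠V_total = 30.5°.

V_total = 107.5∠30.5° V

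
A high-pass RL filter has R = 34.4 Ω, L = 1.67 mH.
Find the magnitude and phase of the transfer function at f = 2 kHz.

Step 1 — Angular frequency: ω = 2π·2000 = 1.257e+04 rad/s.
Step 2 — Transfer function: H(jω) = jωL/(R + jωL).
Step 3 — Numerator jωL = j·20.99; denominator R + jωL = 34.4 + j20.99.
Step 4 — H = 0.2712 + j0.4446.
Step 5 — Magnitude: |H| = 0.5208 (-5.7 dB); phase: φ = 58.6°.

|H| = 0.5208 (-5.7 dB), φ = 58.6°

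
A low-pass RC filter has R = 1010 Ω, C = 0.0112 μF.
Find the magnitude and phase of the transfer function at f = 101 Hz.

Step 1 — Angular frequency: ω = 2π·101 = 634.6 rad/s.
Step 2 — Transfer function: H(jω) = 1/(1 + jωRC).
Step 3 — Denominator: 1 + jωRC = 1 + j·634.6·1010·1.12e-08 = 1 + j0.007179.
Step 4 — H = 0.9999 - j0.007178.
Step 5 — Magnitude: |H| = 1 (-0.0 dB); phase: φ = -0.4°.

|H| = 1 (-0.0 dB), φ = -0.4°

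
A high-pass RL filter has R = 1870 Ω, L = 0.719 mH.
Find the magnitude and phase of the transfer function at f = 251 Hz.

Step 1 — Angular frequency: ω = 2π·251 = 1577 rad/s.
Step 2 — Transfer function: H(jω) = jωL/(R + jωL).
Step 3 — Numerator jωL = j·1.134; denominator R + jωL = 1870 + j1.134.
Step 4 — H = 3.677e-07 + j0.0006064.
Step 5 — Magnitude: |H| = 0.0006064 (-64.3 dB); phase: φ = 90.0°.

|H| = 0.0006064 (-64.3 dB), φ = 90.0°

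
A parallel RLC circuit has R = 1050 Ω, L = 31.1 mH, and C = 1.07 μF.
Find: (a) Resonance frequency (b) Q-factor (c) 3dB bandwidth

Step 1 — Resonance: ω₀ = 1/√(LC) = 1/√(0.0311·1.07e-06) = 5482 rad/s.
Step 2 — f₀ = ω₀/(2π) = 872.5 Hz.
Step 3 — Parallel Q: Q = R/(ω₀L) = 1050/(5482·0.0311) = 6.159.
Step 4 — Bandwidth: Δω = ω₀/Q = 890.1 rad/s; BW = Δω/(2π) = 141.7 Hz.

(a) f₀ = 872.5 Hz  (b) Q = 6.159  (c) BW = 141.7 Hz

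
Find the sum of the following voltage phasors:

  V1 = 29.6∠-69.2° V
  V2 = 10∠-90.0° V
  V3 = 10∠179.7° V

Step 1 — Convert each phasor to rectangular form:
  V1 = 29.6·(cos(-69.2°) + j·sin(-69.2°)) = 10.51 - j27.67 V
  V2 = 10·(cos(-90.0°) + j·sin(-90.0°)) = 0 - j10 V
  V3 = 10·(cos(179.7°) + j·sin(179.7°)) = -10 + j0.05236 V
Step 2 — Sum components: V_total = 0.5113 - j37.62 V.
Step 3 — Convert to polar: |V_total| = 37.62 V, ∠V_total = -89.2°.

V_total = 37.62∠-89.2° V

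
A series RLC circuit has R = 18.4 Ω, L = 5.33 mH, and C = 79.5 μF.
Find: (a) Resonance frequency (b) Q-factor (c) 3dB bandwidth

Step 1 — Resonance: ω₀ = 1/√(LC) = 1/√(0.00533·7.95e-05) = 1536 rad/s.
Step 2 — f₀ = ω₀/(2π) = 244.5 Hz.
Step 3 — Series Q: Q = ω₀L/R = 1536·0.00533/18.4 = 0.445.
Step 4 — Bandwidth: Δω = ω₀/Q = 3452 rad/s; BW = Δω/(2π) = 549.4 Hz.

(a) f₀ = 244.5 Hz  (b) Q = 0.445  (c) BW = 549.4 Hz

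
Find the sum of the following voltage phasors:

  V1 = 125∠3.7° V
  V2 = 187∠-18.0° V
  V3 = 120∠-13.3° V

Step 1 — Convert each phasor to rectangular form:
  V1 = 125·(cos(3.7°) + j·sin(3.7°)) = 124.7 + j8.067 V
  V2 = 187·(cos(-18.0°) + j·sin(-18.0°)) = 177.8 - j57.79 V
  V3 = 120·(cos(-13.3°) + j·sin(-13.3°)) = 116.8 - j27.61 V
Step 2 — Sum components: V_total = 419.4 - j77.33 V.
Step 3 — Convert to polar: |V_total| = 426.4 V, ∠V_total = -10.4°.

V_total = 426.4∠-10.4° V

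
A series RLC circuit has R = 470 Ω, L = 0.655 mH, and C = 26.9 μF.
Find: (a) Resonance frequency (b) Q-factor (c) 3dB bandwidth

Step 1 — Resonance: ω₀ = 1/√(LC) = 1/√(0.000655·2.69e-05) = 7534 rad/s.
Step 2 — f₀ = ω₀/(2π) = 1199 Hz.
Step 3 — Series Q: Q = ω₀L/R = 7534·0.000655/470 = 0.0105.
Step 4 — Bandwidth: Δω = ω₀/Q = 7.176e+05 rad/s; BW = Δω/(2π) = 1.142e+05 Hz.

(a) f₀ = 1199 Hz  (b) Q = 0.0105  (c) BW = 1.142e+05 Hz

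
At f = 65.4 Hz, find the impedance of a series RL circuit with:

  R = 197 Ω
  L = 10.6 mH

Step 1 — Angular frequency: ω = 2π·f = 2π·65.4 = 410.9 rad/s.
Step 2 — Component impedances:
  R: Z = R = 197 Ω
  L: Z = jωL = j·410.9·0.0106 = 0 + j4.356 Ω
Step 3 — Series combination: Z_total = R + L = 197 + j4.356 Ω = 197∠1.3° Ω.

Z = 197 + j4.356 Ω = 197∠1.3° Ω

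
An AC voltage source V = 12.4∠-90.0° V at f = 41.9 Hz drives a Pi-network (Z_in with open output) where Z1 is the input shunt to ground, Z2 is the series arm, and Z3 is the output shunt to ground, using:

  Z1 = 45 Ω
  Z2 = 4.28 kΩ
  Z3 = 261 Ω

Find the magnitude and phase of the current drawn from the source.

Step 1 — Angular frequency: ω = 2π·f = 2π·41.9 = 263.3 rad/s.
Step 2 — Component impedances:
  Z1: Z = R = 45 Ω
  Z2: Z = R = 4280 Ω
  Z3: Z = R = 261 Ω
Step 3 — With open output, the series arm Z2 and the output shunt Z3 appear in series to ground: Z2 + Z3 = 4541 Ω.
Step 4 — Parallel with input shunt Z1: Z_in = Z1 || (Z2 + Z3) = 44.56 Ω = 44.56∠0.0° Ω.
Step 5 — Source phasor: V = 12.4∠-90.0° V = 0 - j12.4 V.
Step 6 — Ohm's law: I = V / Z_total = (0 - j12.4) / (44.56) = 0 - j0.2783 A.
Step 7 — Convert to polar: |I| = 0.2783 A, ∠I = -90.0°.

I = 0.2783∠-90.0° A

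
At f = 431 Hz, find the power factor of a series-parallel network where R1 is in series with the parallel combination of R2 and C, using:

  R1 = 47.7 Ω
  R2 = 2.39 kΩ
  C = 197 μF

Step 1 — Angular frequency: ω = 2π·f = 2π·431 = 2708 rad/s.
Step 2 — Component impedances:
  R1: Z = R = 47.7 Ω
  R2: Z = R = 2390 Ω
  C: Z = 1/(jωC) = -j/(ω·C) = 0 - j1.874 Ω
Step 3 — Parallel branch: R2 || C = 1/(1/R2 + 1/C) = 0.00147 - j1.874 Ω.
Step 4 — Series with R1: Z_total = R1 + (R2 || C) = 47.7 - j1.874 Ω = 47.74∠-2.3° Ω.
Step 5 — Power factor: PF = cos(φ) = Re(Z)/|Z| = 47.7/47.74 = 0.9992.
Step 6 — Type: Im(Z) = -1.874 ⇒ leading (phase φ = -2.3°).

PF = 0.9992 (leading, φ = -2.3°)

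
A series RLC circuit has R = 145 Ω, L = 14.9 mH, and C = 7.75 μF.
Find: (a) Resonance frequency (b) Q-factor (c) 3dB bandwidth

Step 1 — Resonance condition Im(Z)=0 gives ω₀ = 1/√(LC).
Step 2 — ω₀ = 1/√(0.0149·7.75e-06) = 2943 rad/s.
Step 3 — f₀ = ω₀/(2π) = 468.4 Hz.
Step 4 — Series Q: Q = ω₀L/R = 2943·0.0149/145 = 0.3024.
Step 5 — 3dB bandwidth: Δω = ω₀/Q = 9732 rad/s; BW = Δω/(2π) = 1549 Hz.

(a) f₀ = 468.4 Hz  (b) Q = 0.3024  (c) BW = 1549 Hz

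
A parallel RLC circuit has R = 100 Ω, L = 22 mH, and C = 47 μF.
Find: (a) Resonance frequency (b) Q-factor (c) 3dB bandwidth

Step 1 — Resonance: ω₀ = 1/√(LC) = 1/√(0.022·4.7e-05) = 983.4 rad/s.
Step 2 — f₀ = ω₀/(2π) = 156.5 Hz.
Step 3 — Parallel Q: Q = R/(ω₀L) = 100/(983.4·0.022) = 4.622.
Step 4 — Bandwidth: Δω = ω₀/Q = 212.8 rad/s; BW = Δω/(2π) = 33.86 Hz.

(a) f₀ = 156.5 Hz  (b) Q = 4.622  (c) BW = 33.86 Hz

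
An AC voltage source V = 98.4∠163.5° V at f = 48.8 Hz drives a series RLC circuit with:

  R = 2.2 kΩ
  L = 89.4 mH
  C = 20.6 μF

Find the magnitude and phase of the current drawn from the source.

Step 1 — Angular frequency: ω = 2π·f = 2π·48.8 = 306.6 rad/s.
Step 2 — Component impedances:
  R: Z = R = 2200 Ω
  L: Z = jωL = j·306.6·0.0894 = 0 + j27.41 Ω
  C: Z = 1/(jωC) = -j/(ω·C) = 0 - j158.3 Ω
Step 3 — Series combination: Z_total = R + L + C = 2200 - j130.9 Ω = 2204∠-3.4° Ω.
Step 4 — Source phasor: V = 98.4∠163.5° V = -94.35 + j27.95 V.
Step 5 — Ohm's law: I = V / Z_total = (-94.35 + j27.95) / (2200 - j130.9) = -0.04349 + j0.01012 A.
Step 6 — Convert to polar: |I| = 0.04465 A, ∠I = 166.9°.

I = 0.04465∠166.9° A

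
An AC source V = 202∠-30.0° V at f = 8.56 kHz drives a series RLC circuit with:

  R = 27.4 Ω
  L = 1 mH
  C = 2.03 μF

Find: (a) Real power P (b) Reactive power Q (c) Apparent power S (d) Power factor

Step 1 — Angular frequency: ω = 2π·f = 2π·8560 = 5.378e+04 rad/s.
Step 2 — Component impedances:
  R: Z = R = 27.4 Ω
  L: Z = jωL = j·5.378e+04·0.001 = 0 + j53.78 Ω
  C: Z = 1/(jωC) = -j/(ω·C) = 0 - j9.159 Ω
Step 3 — Series combination: Z_total = R + L + C = 27.4 + j44.63 Ω = 52.37∠58.4° Ω.
Step 4 — Source phasor: V = 202∠-30.0° V = 174.9 - j101 V.
Step 5 — Current: I = V / Z = 0.1044 - j3.856 A = 3.857∠-88.4° A.
Step 6 — Complex power: S = V·I* = 407.7 + j664 VA.
Step 7 — Real power: P = Re(S) = 407.7 W.
Step 8 — Reactive power: Q = Im(S) = 664 VAR.
Step 9 — Apparent power: |S| = 779.2 VA.
Step 10 — Power factor: PF = P/|S| = 0.5232 (lagging).

(a) P = 407.7 W  (b) Q = 664 VAR  (c) S = 779.2 VA  (d) PF = 0.5232 (lagging)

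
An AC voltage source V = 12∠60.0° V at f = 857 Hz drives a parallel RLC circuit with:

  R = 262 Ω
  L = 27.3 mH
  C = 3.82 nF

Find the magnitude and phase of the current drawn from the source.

Step 1 — Angular frequency: ω = 2π·f = 2π·857 = 5385 rad/s.
Step 2 — Component impedances:
  R: Z = R = 262 Ω
  L: Z = jωL = j·5385·0.0273 = 0 + j147 Ω
  C: Z = 1/(jωC) = -j/(ω·C) = 0 - j4.862e+04 Ω
Step 3 — Parallel combination: 1/Z_total = 1/R + 1/L + 1/C; Z_total = 63.02 + j112 Ω = 128.5∠60.6° Ω.
Step 4 — Source phasor: V = 12∠60.0° V = 6 + j10.39 V.
Step 5 — Ohm's law: I = V / Z_total = (6 + j10.39) / (63.02 + j112) = 0.09338 - j0.001027 A.
Step 6 — Convert to polar: |I| = 0.09339 A, ∠I = -0.6°.

I = 0.09339∠-0.6° A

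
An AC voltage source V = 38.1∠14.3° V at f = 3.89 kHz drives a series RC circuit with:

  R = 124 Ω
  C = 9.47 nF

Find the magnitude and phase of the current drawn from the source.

Step 1 — Angular frequency: ω = 2π·f = 2π·3890 = 2.444e+04 rad/s.
Step 2 — Component impedances:
  R: Z = R = 124 Ω
  C: Z = 1/(jωC) = -j/(ω·C) = 0 - j4320 Ω
Step 3 — Series combination: Z_total = R + C = 124 - j4320 Ω = 4322∠-88.4° Ω.
Step 4 — Source phasor: V = 38.1∠14.3° V = 36.92 + j9.411 V.
Step 5 — Ohm's law: I = V / Z_total = (36.92 + j9.411) / (124 - j4320) = -0.001931 + j0.008601 A.
Step 6 — Convert to polar: |I| = 0.008815 A, ∠I = 102.7°.

I = 0.008815∠102.7° A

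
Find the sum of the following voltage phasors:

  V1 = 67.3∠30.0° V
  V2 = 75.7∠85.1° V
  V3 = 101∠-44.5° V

Step 1 — Convert each phasor to rectangular form:
  V1 = 67.3·(cos(30.0°) + j·sin(30.0°)) = 58.28 + j33.65 V
  V2 = 75.7·(cos(85.1°) + j·sin(85.1°)) = 6.466 + j75.42 V
  V3 = 101·(cos(-44.5°) + j·sin(-44.5°)) = 72.04 - j70.79 V
Step 2 — Sum components: V_total = 136.8 + j38.28 V.
Step 3 — Convert to polar: |V_total| = 142 V, ∠V_total = 15.6°.

V_total = 142∠15.6° V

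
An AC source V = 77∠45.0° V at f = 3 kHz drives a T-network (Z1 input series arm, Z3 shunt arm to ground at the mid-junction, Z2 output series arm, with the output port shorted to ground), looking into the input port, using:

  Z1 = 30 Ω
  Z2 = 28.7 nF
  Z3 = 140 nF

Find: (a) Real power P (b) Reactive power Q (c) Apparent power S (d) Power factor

Step 1 — Angular frequency: ω = 2π·f = 2π·3000 = 1.885e+04 rad/s.
Step 2 — Component impedances:
  Z1: Z = R = 30 Ω
  Z2: Z = 1/(jωC) = -j/(ω·C) = 0 - j1848 Ω
  Z3: Z = 1/(jωC) = -j/(ω·C) = 0 - j378.9 Ω
Step 3 — With the output port shorted to ground, the output series arm Z2 runs from the junction to ground; the shunt arm Z3 also runs from the junction to ground. They appear in parallel: Z3 || Z2 = 0 - j314.5 Ω.
Step 4 — Series with input arm Z1: Z_in = Z1 + (Z3 || Z2) = 30 - j314.5 Ω = 315.9∠-84.6° Ω.
Step 5 — Source phasor: V = 77∠45.0° V = 54.45 + j54.45 V.
Step 6 — Current: I = V / Z = -0.1552 + j0.1879 A = 0.2437∠129.6° A.
Step 7 — Complex power: S = V·I* = 1.782 - j18.68 VA.
Step 8 — Real power: P = Re(S) = 1.782 W.
Step 9 — Reactive power: Q = Im(S) = -18.68 VAR.
Step 10 — Apparent power: |S| = 18.77 VA.
Step 11 — Power factor: PF = P/|S| = 0.09497 (leading).

(a) P = 1.782 W  (b) Q = -18.68 VAR  (c) S = 18.77 VA  (d) PF = 0.09497 (leading)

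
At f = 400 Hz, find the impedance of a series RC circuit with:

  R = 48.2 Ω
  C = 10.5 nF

Step 1 — Angular frequency: ω = 2π·f = 2π·400 = 2513 rad/s.
Step 2 — Component impedances:
  R: Z = R = 48.2 Ω
  C: Z = 1/(jωC) = -j/(ω·C) = 0 - j3.789e+04 Ω
Step 3 — Series combination: Z_total = R + C = 48.2 - j3.789e+04 Ω = 3.789e+04∠-89.9° Ω.

Z = 48.2 - j3.789e+04 Ω = 3.789e+04∠-89.9° Ω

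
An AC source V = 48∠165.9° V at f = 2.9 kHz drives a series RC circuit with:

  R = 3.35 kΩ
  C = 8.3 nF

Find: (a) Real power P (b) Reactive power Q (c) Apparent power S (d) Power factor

Step 1 — Angular frequency: ω = 2π·f = 2π·2900 = 1.822e+04 rad/s.
Step 2 — Component impedances:
  R: Z = R = 3350 Ω
  C: Z = 1/(jωC) = -j/(ω·C) = 0 - j6612 Ω
Step 3 — Series combination: Z_total = R + C = 3350 - j6612 Ω = 7412∠-63.1° Ω.
Step 4 — Source phasor: V = 48∠165.9° V = -46.55 + j11.69 V.
Step 5 — Current: I = V / Z = -0.004246 - j0.00489 A = 0.006476∠-131.0° A.
Step 6 — Complex power: S = V·I* = 0.1405 - j0.2773 VA.
Step 7 — Real power: P = Re(S) = 0.1405 W.
Step 8 — Reactive power: Q = Im(S) = -0.2773 VAR.
Step 9 — Apparent power: |S| = 0.3108 VA.
Step 10 — Power factor: PF = P/|S| = 0.4519 (leading).

(a) P = 0.1405 W  (b) Q = -0.2773 VAR  (c) S = 0.3108 VA  (d) PF = 0.4519 (leading)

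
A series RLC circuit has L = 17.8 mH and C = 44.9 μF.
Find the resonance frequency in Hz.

Step 1 — Resonance condition Im(Z)=0 gives ω₀ = 1/√(LC).
Step 2 — ω₀ = 1/√(0.0178·4.49e-05) = 1119 rad/s.
Step 3 — f₀ = ω₀/(2π) = 178 Hz.

f₀ = 178 Hz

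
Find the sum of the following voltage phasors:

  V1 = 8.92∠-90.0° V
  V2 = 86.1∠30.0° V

Step 1 — Convert each phasor to rectangular form:
  V1 = 8.92·(cos(-90.0°) + j·sin(-90.0°)) = 0 - j8.92 V
  V2 = 86.1·(cos(30.0°) + j·sin(30.0°)) = 74.56 + j43.05 V
Step 2 — Sum components: V_total = 74.56 + j34.13 V.
Step 3 — Convert to polar: |V_total| = 82 V, ∠V_total = 24.6°.

V_total = 82∠24.6° V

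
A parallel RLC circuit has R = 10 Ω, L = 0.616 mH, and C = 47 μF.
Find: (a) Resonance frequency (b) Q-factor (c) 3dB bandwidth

Step 1 — Resonance: ω₀ = 1/√(LC) = 1/√(0.000616·4.7e-05) = 5877 rad/s.
Step 2 — f₀ = ω₀/(2π) = 935.4 Hz.
Step 3 — Parallel Q: Q = R/(ω₀L) = 10/(5877·0.000616) = 2.762.
Step 4 — Bandwidth: Δω = ω₀/Q = 2128 rad/s; BW = Δω/(2π) = 338.6 Hz.

(a) f₀ = 935.4 Hz  (b) Q = 2.762  (c) BW = 338.6 Hz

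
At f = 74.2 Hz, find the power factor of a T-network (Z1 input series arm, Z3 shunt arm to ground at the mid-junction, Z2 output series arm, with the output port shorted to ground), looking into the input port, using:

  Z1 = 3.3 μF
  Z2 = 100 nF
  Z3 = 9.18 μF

Step 1 — Angular frequency: ω = 2π·f = 2π·74.2 = 466.2 rad/s.
Step 2 — Component impedances:
  Z1: Z = 1/(jωC) = -j/(ω·C) = 0 - j650 Ω
  Z2: Z = 1/(jωC) = -j/(ω·C) = 0 - j2.145e+04 Ω
  Z3: Z = 1/(jωC) = -j/(ω·C) = 0 - j233.7 Ω
Step 3 — With the output port shorted to ground, the output series arm Z2 runs from the junction to ground; the shunt arm Z3 also runs from the junction to ground. They appear in parallel: Z3 || Z2 = 0 - j231.1 Ω.
Step 4 — Series with input arm Z1: Z_in = Z1 + (Z3 || Z2) = 0 - j881.1 Ω = 881.1∠-90.0° Ω.
Step 5 — Power factor: PF = cos(φ) = Re(Z)/|Z| = 0/881.1 = 0.
Step 6 — Type: Im(Z) = -881.1 ⇒ leading (phase φ = -90.0°).

PF = 0 (leading, φ = -90.0°)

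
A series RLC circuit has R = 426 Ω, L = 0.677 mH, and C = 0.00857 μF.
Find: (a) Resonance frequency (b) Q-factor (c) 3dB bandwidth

Step 1 — Resonance: ω₀ = 1/√(LC) = 1/√(0.000677·8.57e-09) = 4.152e+05 rad/s.
Step 2 — f₀ = ω₀/(2π) = 6.607e+04 Hz.
Step 3 — Series Q: Q = ω₀L/R = 4.152e+05·0.000677/426 = 0.6598.
Step 4 — Bandwidth: Δω = ω₀/Q = 6.292e+05 rad/s; BW = Δω/(2π) = 1.001e+05 Hz.

(a) f₀ = 6.607e+04 Hz  (b) Q = 0.6598  (c) BW = 1.001e+05 Hz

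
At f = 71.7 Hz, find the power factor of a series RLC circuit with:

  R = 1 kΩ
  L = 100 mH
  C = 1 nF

Step 1 — Angular frequency: ω = 2π·f = 2π·71.7 = 450.5 rad/s.
Step 2 — Component impedances:
  R: Z = R = 1000 Ω
  L: Z = jωL = j·450.5·0.1 = 0 + j45.05 Ω
  C: Z = 1/(jωC) = -j/(ω·C) = 0 - j2.22e+06 Ω
Step 3 — Series combination: Z_total = R + L + C = 1000 - j2.22e+06 Ω = 2.22e+06∠-90.0° Ω.
Step 4 — Power factor: PF = cos(φ) = Re(Z)/|Z| = 1000/2.22e+06 = 0.0004505.
Step 5 — Type: Im(Z) = -2.22e+06 ⇒ leading (phase φ = -90.0°).

PF = 0.0004505 (leading, φ = -90.0°)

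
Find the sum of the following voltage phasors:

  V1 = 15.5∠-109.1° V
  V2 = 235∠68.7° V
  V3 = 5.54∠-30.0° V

Step 1 — Convert each phasor to rectangular form:
  V1 = 15.5·(cos(-109.1°) + j·sin(-109.1°)) = -5.072 - j14.65 V
  V2 = 235·(cos(68.7°) + j·sin(68.7°)) = 85.36 + j218.9 V
  V3 = 5.54·(cos(-30.0°) + j·sin(-30.0°)) = 4.798 - j2.77 V
Step 2 — Sum components: V_total = 85.09 + j201.5 V.
Step 3 — Convert to polar: |V_total| = 218.8 V, ∠V_total = 67.1°.

V_total = 218.8∠67.1° V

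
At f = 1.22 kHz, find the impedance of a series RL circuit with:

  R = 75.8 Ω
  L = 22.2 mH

Step 1 — Angular frequency: ω = 2π·f = 2π·1220 = 7665 rad/s.
Step 2 — Component impedances:
  R: Z = R = 75.8 Ω
  L: Z = jωL = j·7665·0.0222 = 0 + j170.2 Ω
Step 3 — Series combination: Z_total = R + L = 75.8 + j170.2 Ω = 186.3∠66.0° Ω.

Z = 75.8 + j170.2 Ω = 186.3∠66.0° Ω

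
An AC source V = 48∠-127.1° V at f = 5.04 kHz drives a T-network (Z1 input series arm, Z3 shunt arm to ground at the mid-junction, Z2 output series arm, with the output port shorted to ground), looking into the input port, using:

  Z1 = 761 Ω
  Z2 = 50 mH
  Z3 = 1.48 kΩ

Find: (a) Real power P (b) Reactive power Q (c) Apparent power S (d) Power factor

Step 1 — Angular frequency: ω = 2π·f = 2π·5040 = 3.167e+04 rad/s.
Step 2 — Component impedances:
  Z1: Z = R = 761 Ω
  Z2: Z = jωL = j·3.167e+04·0.05 = 0 + j1583 Ω
  Z3: Z = R = 1480 Ω
Step 3 — With the output port shorted to ground, the output series arm Z2 runs from the junction to ground; the shunt arm Z3 also runs from the junction to ground. They appear in parallel: Z3 || Z2 = 789.9 + j738.3 Ω.
Step 4 — Series with input arm Z1: Z_in = Z1 + (Z3 || Z2) = 1551 + j738.3 Ω = 1718∠25.5° Ω.
Step 5 — Source phasor: V = 48∠-127.1° V = -28.95 - j38.28 V.
Step 6 — Current: I = V / Z = -0.0248 - j0.01288 A = 0.02795∠-152.6° A.
Step 7 — Complex power: S = V·I* = 1.211 + j0.5766 VA.
Step 8 — Real power: P = Re(S) = 1.211 W.
Step 9 — Reactive power: Q = Im(S) = 0.5766 VAR.
Step 10 — Apparent power: |S| = 1.341 VA.
Step 11 — Power factor: PF = P/|S| = 0.9029 (lagging).

(a) P = 1.211 W  (b) Q = 0.5766 VAR  (c) S = 1.341 VA  (d) PF = 0.9029 (lagging)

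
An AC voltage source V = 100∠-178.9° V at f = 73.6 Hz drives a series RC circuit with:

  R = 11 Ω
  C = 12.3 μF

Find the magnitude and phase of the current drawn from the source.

Step 1 — Angular frequency: ω = 2π·f = 2π·73.6 = 462.4 rad/s.
Step 2 — Component impedances:
  R: Z = R = 11 Ω
  C: Z = 1/(jωC) = -j/(ω·C) = 0 - j175.8 Ω
Step 3 — Series combination: Z_total = R + C = 11 - j175.8 Ω = 176.2∠-86.4° Ω.
Step 4 — Source phasor: V = 100∠-178.9° V = -99.98 - j1.92 V.
Step 5 — Ohm's law: I = V / Z_total = (-99.98 - j1.92) / (11 - j175.8) = -0.02457 - j0.5672 A.
Step 6 — Convert to polar: |I| = 0.5677 A, ∠I = -92.5°.

I = 0.5677∠-92.5° A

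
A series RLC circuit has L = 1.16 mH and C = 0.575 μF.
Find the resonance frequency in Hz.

Step 1 — Resonance condition Im(Z)=0 gives ω₀ = 1/√(LC).
Step 2 — ω₀ = 1/√(0.00116·5.75e-07) = 3.872e+04 rad/s.
Step 3 — f₀ = ω₀/(2π) = 6163 Hz.

f₀ = 6163 Hz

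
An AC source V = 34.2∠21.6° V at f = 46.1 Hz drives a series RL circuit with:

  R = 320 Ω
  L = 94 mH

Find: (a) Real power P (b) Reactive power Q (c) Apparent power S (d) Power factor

Step 1 — Angular frequency: ω = 2π·f = 2π·46.1 = 289.7 rad/s.
Step 2 — Component impedances:
  R: Z = R = 320 Ω
  L: Z = jωL = j·289.7·0.094 = 0 + j27.23 Ω
Step 3 — Series combination: Z_total = R + L = 320 + j27.23 Ω = 321.2∠4.9° Ω.
Step 4 — Source phasor: V = 34.2∠21.6° V = 31.8 + j12.59 V.
Step 5 — Current: I = V / Z = 0.102 + j0.03067 A = 0.1065∠16.7° A.
Step 6 — Complex power: S = V·I* = 3.629 + j0.3088 VA.
Step 7 — Real power: P = Re(S) = 3.629 W.
Step 8 — Reactive power: Q = Im(S) = 0.3088 VAR.
Step 9 — Apparent power: |S| = 3.642 VA.
Step 10 — Power factor: PF = P/|S| = 0.9964 (lagging).

(a) P = 3.629 W  (b) Q = 0.3088 VAR  (c) S = 3.642 VA  (d) PF = 0.9964 (lagging)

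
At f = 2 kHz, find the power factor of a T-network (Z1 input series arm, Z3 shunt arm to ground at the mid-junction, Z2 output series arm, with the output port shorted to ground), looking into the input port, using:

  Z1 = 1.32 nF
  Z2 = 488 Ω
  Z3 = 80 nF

Step 1 — Angular frequency: ω = 2π·f = 2π·2000 = 1.257e+04 rad/s.
Step 2 — Component impedances:
  Z1: Z = 1/(jωC) = -j/(ω·C) = 0 - j6.029e+04 Ω
  Z2: Z = R = 488 Ω
  Z3: Z = 1/(jωC) = -j/(ω·C) = 0 - j994.7 Ω
Step 3 — With the output port shorted to ground, the output series arm Z2 runs from the junction to ground; the shunt arm Z3 also runs from the junction to ground. They appear in parallel: Z3 || Z2 = 393.3 - j193 Ω.
Step 4 — Series with input arm Z1: Z_in = Z1 + (Z3 || Z2) = 393.3 - j6.048e+04 Ω = 6.048e+04∠-89.6° Ω.
Step 5 — Power factor: PF = cos(φ) = Re(Z)/|Z| = 393.3/6.048e+04 = 0.006503.
Step 6 — Type: Im(Z) = -6.048e+04 ⇒ leading (phase φ = -89.6°).

PF = 0.006503 (leading, φ = -89.6°)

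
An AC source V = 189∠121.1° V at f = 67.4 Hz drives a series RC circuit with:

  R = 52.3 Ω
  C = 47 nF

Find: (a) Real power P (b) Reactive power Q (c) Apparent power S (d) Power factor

Step 1 — Angular frequency: ω = 2π·f = 2π·67.4 = 423.5 rad/s.
Step 2 — Component impedances:
  R: Z = R = 52.3 Ω
  C: Z = 1/(jωC) = -j/(ω·C) = 0 - j5.024e+04 Ω
Step 3 — Series combination: Z_total = R + C = 52.3 - j5.024e+04 Ω = 5.024e+04∠-89.9° Ω.
Step 4 — Source phasor: V = 189∠121.1° V = -97.62 + j161.8 V.
Step 5 — Current: I = V / Z = -0.003223 - j0.00194 A = 0.003762∠-149.0° A.
Step 6 — Complex power: S = V·I* = 0.0007401 - j0.711 VA.
Step 7 — Real power: P = Re(S) = 0.0007401 W.
Step 8 — Reactive power: Q = Im(S) = -0.711 VAR.
Step 9 — Apparent power: |S| = 0.711 VA.
Step 10 — Power factor: PF = P/|S| = 0.001041 (leading).

(a) P = 0.0007401 W  (b) Q = -0.711 VAR  (c) S = 0.711 VA  (d) PF = 0.001041 (leading)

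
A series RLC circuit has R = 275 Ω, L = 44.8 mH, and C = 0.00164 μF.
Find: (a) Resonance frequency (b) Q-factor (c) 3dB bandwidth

Step 1 — Resonance: ω₀ = 1/√(LC) = 1/√(0.0448·1.64e-09) = 1.167e+05 rad/s.
Step 2 — f₀ = ω₀/(2π) = 1.857e+04 Hz.
Step 3 — Series Q: Q = ω₀L/R = 1.167e+05·0.0448/275 = 19.01.
Step 4 — Bandwidth: Δω = ω₀/Q = 6138 rad/s; BW = Δω/(2π) = 977 Hz.

(a) f₀ = 1.857e+04 Hz  (b) Q = 19.01  (c) BW = 977 Hz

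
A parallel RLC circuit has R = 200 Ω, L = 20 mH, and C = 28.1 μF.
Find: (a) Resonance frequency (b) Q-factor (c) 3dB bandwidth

Step 1 — Resonance: ω₀ = 1/√(LC) = 1/√(0.02·2.81e-05) = 1334 rad/s.
Step 2 — f₀ = ω₀/(2π) = 212.3 Hz.
Step 3 — Parallel Q: Q = R/(ω₀L) = 200/(1334·0.02) = 7.497.
Step 4 — Bandwidth: Δω = ω₀/Q = 177.9 rad/s; BW = Δω/(2π) = 28.32 Hz.

(a) f₀ = 212.3 Hz  (b) Q = 7.497  (c) BW = 28.32 Hz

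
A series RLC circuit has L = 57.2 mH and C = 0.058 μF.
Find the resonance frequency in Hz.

Step 1 — Resonance condition Im(Z)=0 gives ω₀ = 1/√(LC).
Step 2 — ω₀ = 1/√(0.0572·5.8e-08) = 1.736e+04 rad/s.
Step 3 — f₀ = ω₀/(2π) = 2763 Hz.

f₀ = 2763 Hz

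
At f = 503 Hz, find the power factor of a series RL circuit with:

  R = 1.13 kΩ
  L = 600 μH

Step 1 — Angular frequency: ω = 2π·f = 2π·503 = 3160 rad/s.
Step 2 — Component impedances:
  R: Z = R = 1130 Ω
  L: Z = jωL = j·3160·0.0006 = 0 + j1.896 Ω
Step 3 — Series combination: Z_total = R + L = 1130 + j1.896 Ω = 1130∠0.1° Ω.
Step 4 — Power factor: PF = cos(φ) = Re(Z)/|Z| = 1130/1130 = 1.
Step 5 — Type: Im(Z) = 1.896 ⇒ lagging (phase φ = 0.1°).

PF = 1 (lagging, φ = 0.1°)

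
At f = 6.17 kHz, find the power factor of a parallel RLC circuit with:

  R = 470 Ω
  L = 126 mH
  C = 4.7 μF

Step 1 — Angular frequency: ω = 2π·f = 2π·6170 = 3.877e+04 rad/s.
Step 2 — Component impedances:
  R: Z = R = 470 Ω
  L: Z = jωL = j·3.877e+04·0.126 = 0 + j4885 Ω
  C: Z = 1/(jωC) = -j/(ω·C) = 0 - j5.488 Ω
Step 3 — Parallel combination: 1/Z_total = 1/R + 1/L + 1/C; Z_total = 0.06422 - j5.494 Ω = 5.494∠-89.3° Ω.
Step 4 — Power factor: PF = cos(φ) = Re(Z)/|Z| = 0.06422/5.494 = 0.01169.
Step 5 — Type: Im(Z) = -5.494 ⇒ leading (phase φ = -89.3°).

PF = 0.01169 (leading, φ = -89.3°)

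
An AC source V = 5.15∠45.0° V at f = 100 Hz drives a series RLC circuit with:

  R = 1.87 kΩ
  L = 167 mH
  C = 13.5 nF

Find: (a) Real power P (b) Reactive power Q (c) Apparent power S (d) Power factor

Step 1 — Angular frequency: ω = 2π·f = 2π·100 = 628.3 rad/s.
Step 2 — Component impedances:
  R: Z = R = 1870 Ω
  L: Z = jωL = j·628.3·0.167 = 0 + j104.9 Ω
  C: Z = 1/(jωC) = -j/(ω·C) = 0 - j1.179e+05 Ω
Step 3 — Series combination: Z_total = R + L + C = 1870 - j1.178e+05 Ω = 1.178e+05∠-89.1° Ω.
Step 4 — Source phasor: V = 5.15∠45.0° V = 3.642 + j3.642 V.
Step 5 — Current: I = V / Z = -3.042e-05 + j3.14e-05 A = 4.372e-05∠134.1° A.
Step 6 — Complex power: S = V·I* = 3.574e-06 - j0.0002251 VA.
Step 7 — Real power: P = Re(S) = 3.574e-06 W.
Step 8 — Reactive power: Q = Im(S) = -0.0002251 VAR.
Step 9 — Apparent power: |S| = 0.0002251 VA.
Step 10 — Power factor: PF = P/|S| = 0.01587 (leading).

(a) P = 3.574e-06 W  (b) Q = -0.0002251 VAR  (c) S = 0.0002251 VA  (d) PF = 0.01587 (leading)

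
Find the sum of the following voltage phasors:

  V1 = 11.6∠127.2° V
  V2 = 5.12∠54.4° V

Step 1 — Convert each phasor to rectangular form:
  V1 = 11.6·(cos(127.2°) + j·sin(127.2°)) = -7.013 + j9.24 V
  V2 = 5.12·(cos(54.4°) + j·sin(54.4°)) = 2.98 + j4.163 V
Step 2 — Sum components: V_total = -4.033 + j13.4 V.
Step 3 — Convert to polar: |V_total| = 14 V, ∠V_total = 106.7°.

V_total = 14∠106.7° V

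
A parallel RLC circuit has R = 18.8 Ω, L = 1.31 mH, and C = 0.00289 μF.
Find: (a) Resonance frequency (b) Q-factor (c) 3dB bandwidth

Step 1 — Resonance: ω₀ = 1/√(LC) = 1/√(0.00131·2.89e-09) = 5.139e+05 rad/s.
Step 2 — f₀ = ω₀/(2π) = 8.18e+04 Hz.
Step 3 — Parallel Q: Q = R/(ω₀L) = 18.8/(5.139e+05·0.00131) = 0.02792.
Step 4 — Bandwidth: Δω = ω₀/Q = 1.841e+07 rad/s; BW = Δω/(2π) = 2.929e+06 Hz.

(a) f₀ = 8.18e+04 Hz  (b) Q = 0.02792  (c) BW = 2.929e+06 Hz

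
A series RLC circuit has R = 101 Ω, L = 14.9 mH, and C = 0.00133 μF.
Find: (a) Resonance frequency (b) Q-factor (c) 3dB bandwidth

Step 1 — Resonance condition Im(Z)=0 gives ω₀ = 1/√(LC).
Step 2 — ω₀ = 1/√(0.0149·1.33e-09) = 2.246e+05 rad/s.
Step 3 — f₀ = ω₀/(2π) = 3.575e+04 Hz.
Step 4 — Series Q: Q = ω₀L/R = 2.246e+05·0.0149/101 = 33.14.
Step 5 — 3dB bandwidth: Δω = ω₀/Q = 6779 rad/s; BW = Δω/(2π) = 1079 Hz.

(a) f₀ = 3.575e+04 Hz  (b) Q = 33.14  (c) BW = 1079 Hz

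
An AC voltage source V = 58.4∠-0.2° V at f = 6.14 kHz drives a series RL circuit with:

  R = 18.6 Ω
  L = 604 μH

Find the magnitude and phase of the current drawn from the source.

Step 1 — Angular frequency: ω = 2π·f = 2π·6140 = 3.858e+04 rad/s.
Step 2 — Component impedances:
  R: Z = R = 18.6 Ω
  L: Z = jωL = j·3.858e+04·0.000604 = 0 + j23.3 Ω
Step 3 — Series combination: Z_total = R + L = 18.6 + j23.3 Ω = 29.81∠51.4° Ω.
Step 4 — Source phasor: V = 58.4∠-0.2° V = 58.4 - j0.2039 V.
Step 5 — Ohm's law: I = V / Z_total = (58.4 - j0.2039) / (18.6 + j23.3) = 1.217 - j1.535 A.
Step 6 — Convert to polar: |I| = 1.959 A, ∠I = -51.6°.

I = 1.959∠-51.6° A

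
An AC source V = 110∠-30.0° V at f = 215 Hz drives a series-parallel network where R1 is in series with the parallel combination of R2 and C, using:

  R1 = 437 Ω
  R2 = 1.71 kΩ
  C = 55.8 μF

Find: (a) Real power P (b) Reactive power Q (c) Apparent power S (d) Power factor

Step 1 — Angular frequency: ω = 2π·f = 2π·215 = 1351 rad/s.
Step 2 — Component impedances:
  R1: Z = R = 437 Ω
  R2: Z = R = 1710 Ω
  C: Z = 1/(jωC) = -j/(ω·C) = 0 - j13.27 Ω
Step 3 — Parallel branch: R2 || C = 1/(1/R2 + 1/C) = 0.1029 - j13.27 Ω.
Step 4 — Series with R1: Z_total = R1 + (R2 || C) = 437.1 - j13.27 Ω = 437.3∠-1.7° Ω.
Step 5 — Source phasor: V = 110∠-30.0° V = 95.26 - j55 V.
Step 6 — Current: I = V / Z = 0.2216 - j0.1191 A = 0.2515∠-28.3° A.
Step 7 — Complex power: S = V·I* = 27.66 - j0.8393 VA.
Step 8 — Real power: P = Re(S) = 27.66 W.
Step 9 — Reactive power: Q = Im(S) = -0.8393 VAR.
Step 10 — Apparent power: |S| = 27.67 VA.
Step 11 — Power factor: PF = P/|S| = 0.9995 (leading).

(a) P = 27.66 W  (b) Q = -0.8393 VAR  (c) S = 27.67 VA  (d) PF = 0.9995 (leading)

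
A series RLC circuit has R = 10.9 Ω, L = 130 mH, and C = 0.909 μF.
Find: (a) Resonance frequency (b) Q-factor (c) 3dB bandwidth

Step 1 — Resonance: ω₀ = 1/√(LC) = 1/√(0.13·9.09e-07) = 2909 rad/s.
Step 2 — f₀ = ω₀/(2π) = 463 Hz.
Step 3 — Series Q: Q = ω₀L/R = 2909·0.13/10.9 = 34.69.
Step 4 — Bandwidth: Δω = ω₀/Q = 83.85 rad/s; BW = Δω/(2π) = 13.34 Hz.

(a) f₀ = 463 Hz  (b) Q = 34.69  (c) BW = 13.34 Hz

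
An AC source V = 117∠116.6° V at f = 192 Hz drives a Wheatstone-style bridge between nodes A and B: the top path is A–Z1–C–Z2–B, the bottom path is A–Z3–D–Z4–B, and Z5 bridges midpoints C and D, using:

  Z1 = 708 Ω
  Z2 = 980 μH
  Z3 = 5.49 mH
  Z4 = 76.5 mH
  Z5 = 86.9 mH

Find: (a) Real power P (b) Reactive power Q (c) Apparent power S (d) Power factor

Step 1 — Angular frequency: ω = 2π·f = 2π·192 = 1206 rad/s.
Step 2 — Component impedances:
  Z1: Z = R = 708 Ω
  Z2: Z = jωL = j·1206·0.00098 = 0 + j1.182 Ω
  Z3: Z = jωL = j·1206·0.00549 = 0 + j6.623 Ω
  Z4: Z = jωL = j·1206·0.0765 = 0 + j92.29 Ω
  Z5: Z = jωL = j·1206·0.0869 = 0 + j104.8 Ω
Step 3 — Bridge requires nodal analysis (the Z5 bridge couples midpoints C and D, so the two paths cannot be reduced to a simple series/parallel combination). Setting node B to ground and injecting 1 A at node A, the 3-node admittance system at A, C, D solves to V_A = Z_AB = 4.31 + j55.62 Ω = 55.79∠85.6° Ω.
Step 4 — Source phasor: V = 117∠116.6° V = -52.39 + j104.6 V.
Step 5 — Current: I = V / Z = 1.797 + j1.081 A = 2.097∠31.0° A.
Step 6 — Complex power: S = V·I* = 18.96 + j244.6 VA.
Step 7 — Real power: P = Re(S) = 18.96 W.
Step 8 — Reactive power: Q = Im(S) = 244.6 VAR.
Step 9 — Apparent power: |S| = 245.4 VA.
Step 10 — Power factor: PF = P/|S| = 0.07725 (lagging).

(a) P = 18.96 W  (b) Q = 244.6 VAR  (c) S = 245.4 VA  (d) PF = 0.07725 (lagging)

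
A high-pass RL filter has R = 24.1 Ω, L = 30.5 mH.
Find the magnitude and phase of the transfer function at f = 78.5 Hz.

Step 1 — Angular frequency: ω = 2π·78.5 = 493.2 rad/s.
Step 2 — Transfer function: H(jω) = jωL/(R + jωL).
Step 3 — Numerator jωL = j·15.04; denominator R + jωL = 24.1 + j15.04.
Step 4 — H = 0.2804 + j0.4492.
Step 5 — Magnitude: |H| = 0.5295 (-5.5 dB); phase: φ = 58.0°.

|H| = 0.5295 (-5.5 dB), φ = 58.0°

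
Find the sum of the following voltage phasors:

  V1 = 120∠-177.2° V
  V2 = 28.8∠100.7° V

Step 1 — Convert each phasor to rectangular form:
  V1 = 120·(cos(-177.2°) + j·sin(-177.2°)) = -119.9 - j5.862 V
  V2 = 28.8·(cos(100.7°) + j·sin(100.7°)) = -5.347 + j28.3 V
Step 2 — Sum components: V_total = -125.2 + j22.44 V.
Step 3 — Convert to polar: |V_total| = 127.2 V, ∠V_total = 169.8°.

V_total = 127.2∠169.8° V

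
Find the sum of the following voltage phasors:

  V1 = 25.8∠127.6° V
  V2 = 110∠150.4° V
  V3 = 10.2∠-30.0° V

Step 1 — Convert each phasor to rectangular form:
  V1 = 25.8·(cos(127.6°) + j·sin(127.6°)) = -15.74 + j20.44 V
  V2 = 110·(cos(150.4°) + j·sin(150.4°)) = -95.64 + j54.33 V
  V3 = 10.2·(cos(-30.0°) + j·sin(-30.0°)) = 8.833 - j5.1 V
Step 2 — Sum components: V_total = -102.6 + j69.67 V.
Step 3 — Convert to polar: |V_total| = 124 V, ∠V_total = 145.8°.

V_total = 124∠145.8° V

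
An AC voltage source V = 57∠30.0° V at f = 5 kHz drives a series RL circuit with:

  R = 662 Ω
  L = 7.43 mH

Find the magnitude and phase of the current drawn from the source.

Step 1 — Angular frequency: ω = 2π·f = 2π·5000 = 3.142e+04 rad/s.
Step 2 — Component impedances:
  R: Z = R = 662 Ω
  L: Z = jωL = j·3.142e+04·0.00743 = 0 + j233.4 Ω
Step 3 — Series combination: Z_total = R + L = 662 + j233.4 Ω = 701.9∠19.4° Ω.
Step 4 — Source phasor: V = 57∠30.0° V = 49.36 + j28.5 V.
Step 5 — Ohm's law: I = V / Z_total = (49.36 + j28.5) / (662 + j233.4) = 0.07982 + j0.01491 A.
Step 6 — Convert to polar: |I| = 0.0812 A, ∠I = 10.6°.

I = 0.0812∠10.6° A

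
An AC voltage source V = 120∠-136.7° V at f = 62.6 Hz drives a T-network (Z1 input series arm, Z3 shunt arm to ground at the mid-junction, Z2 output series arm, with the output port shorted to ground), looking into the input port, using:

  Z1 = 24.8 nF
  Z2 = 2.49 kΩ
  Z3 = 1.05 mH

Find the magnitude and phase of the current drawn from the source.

Step 1 — Angular frequency: ω = 2π·f = 2π·62.6 = 393.3 rad/s.
Step 2 — Component impedances:
  Z1: Z = 1/(jωC) = -j/(ω·C) = 0 - j1.025e+05 Ω
  Z2: Z = R = 2490 Ω
  Z3: Z = jωL = j·393.3·0.00105 = 0 + j0.413 Ω
Step 3 — With the output port shorted to ground, the output series arm Z2 runs from the junction to ground; the shunt arm Z3 also runs from the junction to ground. They appear in parallel: Z3 || Z2 = 6.85e-05 + j0.413 Ω.
Step 4 — Series with input arm Z1: Z_in = Z1 + (Z3 || Z2) = 0 - j1.025e+05 Ω = 1.025e+05∠-90.0° Ω.
Step 5 — Source phasor: V = 120∠-136.7° V = -87.33 - j82.3 V.
Step 6 — Ohm's law: I = V / Z_total = (-87.33 - j82.3) / (0 - j1.025e+05) = 0.0008028 - j0.0008519 A.
Step 7 — Convert to polar: |I| = 0.001171 A, ∠I = -46.7°.

I = 0.001171∠-46.7° A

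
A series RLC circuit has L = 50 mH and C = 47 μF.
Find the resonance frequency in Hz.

Step 1 — Resonance condition Im(Z)=0 gives ω₀ = 1/√(LC).
Step 2 — ω₀ = 1/√(0.05·4.7e-05) = 652.3 rad/s.
Step 3 — f₀ = ω₀/(2π) = 103.8 Hz.

f₀ = 103.8 Hz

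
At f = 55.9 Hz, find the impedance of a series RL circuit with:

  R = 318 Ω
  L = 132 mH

Step 1 — Angular frequency: ω = 2π·f = 2π·55.9 = 351.2 rad/s.
Step 2 — Component impedances:
  R: Z = R = 318 Ω
  L: Z = jωL = j·351.2·0.132 = 0 + j46.36 Ω
Step 3 — Series combination: Z_total = R + L = 318 + j46.36 Ω = 321.4∠8.3° Ω.

Z = 318 + j46.36 Ω = 321.4∠8.3° Ω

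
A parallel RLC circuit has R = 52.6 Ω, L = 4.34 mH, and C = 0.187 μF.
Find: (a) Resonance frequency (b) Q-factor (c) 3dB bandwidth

Step 1 — Resonance: ω₀ = 1/√(LC) = 1/√(0.00434·1.87e-07) = 3.51e+04 rad/s.
Step 2 — f₀ = ω₀/(2π) = 5587 Hz.
Step 3 — Parallel Q: Q = R/(ω₀L) = 52.6/(3.51e+04·0.00434) = 0.3453.
Step 4 — Bandwidth: Δω = ω₀/Q = 1.017e+05 rad/s; BW = Δω/(2π) = 1.618e+04 Hz.

(a) f₀ = 5587 Hz  (b) Q = 0.3453  (c) BW = 1.618e+04 Hz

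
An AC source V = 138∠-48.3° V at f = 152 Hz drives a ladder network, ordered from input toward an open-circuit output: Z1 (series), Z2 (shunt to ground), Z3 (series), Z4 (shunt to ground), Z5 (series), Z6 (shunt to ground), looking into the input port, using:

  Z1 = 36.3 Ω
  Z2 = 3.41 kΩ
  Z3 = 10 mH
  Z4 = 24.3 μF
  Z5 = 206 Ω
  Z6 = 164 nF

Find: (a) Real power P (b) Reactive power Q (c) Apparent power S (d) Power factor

Step 1 — Angular frequency: ω = 2π·f = 2π·152 = 955 rad/s.
Step 2 — Component impedances:
  Z1: Z = R = 36.3 Ω
  Z2: Z = R = 3410 Ω
  Z3: Z = jωL = j·955·0.01 = 0 + j9.55 Ω
  Z4: Z = 1/(jωC) = -j/(ω·C) = 0 - j43.09 Ω
  Z5: Z = R = 206 Ω
  Z6: Z = 1/(jωC) = -j/(ω·C) = 0 - j6385 Ω
Step 3 — Ladder network (open output): work backward from the far end, alternating series and parallel combinations. Z_in = 36.63 - j33.25 Ω = 49.47∠-42.2° Ω.
Step 4 — Source phasor: V = 138∠-48.3° V = 91.8 - j103 V.
Step 5 — Current: I = V / Z = 2.774 - j0.2952 A = 2.79∠-6.1° A.
Step 6 — Complex power: S = V·I* = 285.1 - j258.7 VA.
Step 7 — Real power: P = Re(S) = 285.1 W.
Step 8 — Reactive power: Q = Im(S) = -258.7 VAR.
Step 9 — Apparent power: |S| = 385 VA.
Step 10 — Power factor: PF = P/|S| = 0.7405 (leading).

(a) P = 285.1 W  (b) Q = -258.7 VAR  (c) S = 385 VA  (d) PF = 0.7405 (leading)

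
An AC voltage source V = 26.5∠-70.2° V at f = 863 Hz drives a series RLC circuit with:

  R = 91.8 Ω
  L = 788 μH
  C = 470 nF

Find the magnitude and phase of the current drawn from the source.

Step 1 — Angular frequency: ω = 2π·f = 2π·863 = 5422 rad/s.
Step 2 — Component impedances:
  R: Z = R = 91.8 Ω
  L: Z = jωL = j·5422·0.000788 = 0 + j4.273 Ω
  C: Z = 1/(jωC) = -j/(ω·C) = 0 - j392.4 Ω
Step 3 — Series combination: Z_total = R + L + C = 91.8 - j388.1 Ω = 398.8∠-76.7° Ω.
Step 4 — Source phasor: V = 26.5∠-70.2° V = 8.977 - j24.93 V.
Step 5 — Ohm's law: I = V / Z_total = (8.977 - j24.93) / (91.8 - j388.1) = 0.06602 + j0.007513 A.
Step 6 — Convert to polar: |I| = 0.06645 A, ∠I = 6.5°.

I = 0.06645∠6.5° A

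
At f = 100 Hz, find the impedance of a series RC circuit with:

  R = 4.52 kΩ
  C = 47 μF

Step 1 — Angular frequency: ω = 2π·f = 2π·100 = 628.3 rad/s.
Step 2 — Component impedances:
  R: Z = R = 4520 Ω
  C: Z = 1/(jωC) = -j/(ω·C) = 0 - j33.86 Ω
Step 3 — Series combination: Z_total = R + C = 4520 - j33.86 Ω = 4520∠-0.4° Ω.

Z = 4520 - j33.86 Ω = 4520∠-0.4° Ω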